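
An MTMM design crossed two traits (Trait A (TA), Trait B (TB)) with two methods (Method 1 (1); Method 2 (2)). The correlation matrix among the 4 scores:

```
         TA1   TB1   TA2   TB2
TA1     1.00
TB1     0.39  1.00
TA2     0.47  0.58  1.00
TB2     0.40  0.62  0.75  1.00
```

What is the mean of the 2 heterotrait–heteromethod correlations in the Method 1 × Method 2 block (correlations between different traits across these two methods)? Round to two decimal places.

0.49

HTHM values (method 1 × method 2): 0.40, 0.58; mean = 0.98/2 = 0.49.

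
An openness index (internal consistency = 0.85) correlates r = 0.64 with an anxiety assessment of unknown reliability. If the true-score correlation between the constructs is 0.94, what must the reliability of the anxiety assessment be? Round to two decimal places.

r_true = r_obs / √(r_xx · r_yy) ⇒ 0.94 = 0.64 / √(0.85 · r_yy).
√(0.85 · r_yy) = 0.64 / 0.94 = 0.6809; 0.85 · r_yy = 0.4636; r_yy = 0.4636 / 0.85 ≈ 0.55.

0.55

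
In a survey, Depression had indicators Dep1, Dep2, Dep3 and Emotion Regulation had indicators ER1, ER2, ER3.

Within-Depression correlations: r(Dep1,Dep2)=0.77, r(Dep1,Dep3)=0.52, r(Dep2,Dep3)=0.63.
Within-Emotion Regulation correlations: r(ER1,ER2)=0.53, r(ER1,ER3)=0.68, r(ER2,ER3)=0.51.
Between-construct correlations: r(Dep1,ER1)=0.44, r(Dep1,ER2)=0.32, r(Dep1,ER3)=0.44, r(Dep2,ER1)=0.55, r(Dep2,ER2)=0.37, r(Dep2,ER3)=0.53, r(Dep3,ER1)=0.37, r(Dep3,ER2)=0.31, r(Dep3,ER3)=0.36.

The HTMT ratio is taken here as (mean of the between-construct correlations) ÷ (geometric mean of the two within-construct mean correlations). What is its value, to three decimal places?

0.677

Between-construct mean = 3.69/9 = 0.4100.
Mean within-Dep = 1.92/3 = 0.6400; mean within-ER = 1.72/3 = 0.5733.
Geometric mean = √(0.6400 × 0.5733) = 0.6057.
HTMT = 0.4100 / 0.6057 = 0.677.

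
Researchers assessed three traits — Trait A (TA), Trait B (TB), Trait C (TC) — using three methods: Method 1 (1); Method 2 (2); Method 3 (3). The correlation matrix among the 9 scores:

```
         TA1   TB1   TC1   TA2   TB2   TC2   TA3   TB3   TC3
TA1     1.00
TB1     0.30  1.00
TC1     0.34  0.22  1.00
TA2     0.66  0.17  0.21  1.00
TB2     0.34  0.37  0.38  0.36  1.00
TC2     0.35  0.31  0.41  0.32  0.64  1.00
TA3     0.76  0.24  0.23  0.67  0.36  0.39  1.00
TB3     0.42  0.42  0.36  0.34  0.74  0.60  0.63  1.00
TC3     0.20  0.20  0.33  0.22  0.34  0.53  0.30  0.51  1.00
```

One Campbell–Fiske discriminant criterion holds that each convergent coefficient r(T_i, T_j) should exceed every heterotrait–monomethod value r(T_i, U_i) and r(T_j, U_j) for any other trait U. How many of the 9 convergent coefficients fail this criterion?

Checking each validity diagonal entry against its comparison values:
TA (methods 1·2): 0.66 vs {0.30, 0.36, 0.34, 0.32} → pass.
TA (methods 1·3): 0.76 vs {0.30, 0.63, 0.34, 0.30} → pass.
TA (methods 2·3): 0.67 vs {0.36, 0.63, 0.32, 0.30} → pass.
TB (methods 1·2): 0.37 vs {0.30, 0.36, 0.22, 0.64} → fail.
TB (methods 1·3): 0.42 vs {0.30, 0.63, 0.22, 0.51} → fail.
TB (methods 2·3): 0.74 vs {0.36, 0.63, 0.64, 0.51} → pass.
TC (methods 1·2): 0.41 vs {0.34, 0.32, 0.22, 0.64} → fail.
TC (methods 1·3): 0.33 vs {0.34, 0.30, 0.22, 0.51} → fail.
TC (methods 2·3): 0.53 vs {0.32, 0.30, 0.64, 0.51} → fail.
5 of 9 fail.

5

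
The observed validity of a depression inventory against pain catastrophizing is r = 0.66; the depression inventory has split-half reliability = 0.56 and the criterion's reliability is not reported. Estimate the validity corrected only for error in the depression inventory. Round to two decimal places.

Single correction: r_c = r_obs / √r_xx = 0.66 / √0.56 = 0.66 / 0.7483 ≈ 0.88.

0.88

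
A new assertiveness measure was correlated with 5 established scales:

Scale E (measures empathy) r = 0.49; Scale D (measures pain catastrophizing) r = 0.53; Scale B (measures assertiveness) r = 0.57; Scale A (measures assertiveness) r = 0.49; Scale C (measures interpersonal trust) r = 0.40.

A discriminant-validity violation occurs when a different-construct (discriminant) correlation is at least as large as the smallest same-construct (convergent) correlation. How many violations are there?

2

Convergent (same construct = assertiveness): Scale B, Scale A.
Smallest convergent = 0.49. Discriminant values: 0.49, 0.53, 0.40; count ≥ 0.49 → 2.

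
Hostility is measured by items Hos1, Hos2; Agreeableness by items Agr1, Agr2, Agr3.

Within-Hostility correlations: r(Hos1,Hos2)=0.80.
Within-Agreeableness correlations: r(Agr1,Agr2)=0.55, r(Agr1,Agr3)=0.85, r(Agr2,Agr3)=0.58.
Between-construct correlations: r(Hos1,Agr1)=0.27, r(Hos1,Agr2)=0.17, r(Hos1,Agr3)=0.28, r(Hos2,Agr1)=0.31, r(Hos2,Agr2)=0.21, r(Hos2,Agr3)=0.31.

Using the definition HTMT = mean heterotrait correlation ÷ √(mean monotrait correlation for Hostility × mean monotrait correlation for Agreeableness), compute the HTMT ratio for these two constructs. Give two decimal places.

0.36

Mean heterotrait r = 1.55/6 = 0.2583.
Mean within-Hos = 0.80/1 = 0.8000; mean within-Agr = 1.98/3 = 0.6600.
Geometric mean = √(0.8000 × 0.6600) = 0.7266.
HTMT = 0.2583 / 0.7266 = 0.36.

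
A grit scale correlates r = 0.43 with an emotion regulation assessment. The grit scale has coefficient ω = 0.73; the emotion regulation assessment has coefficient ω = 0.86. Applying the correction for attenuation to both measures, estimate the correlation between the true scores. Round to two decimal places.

r_true = r_obs / √(r_xx · r_yy) = 0.43 / √(0.73 × 0.86) = 0.43 / √0.6278 = 0.43 / 0.7923 ≈ 0.54.

0.54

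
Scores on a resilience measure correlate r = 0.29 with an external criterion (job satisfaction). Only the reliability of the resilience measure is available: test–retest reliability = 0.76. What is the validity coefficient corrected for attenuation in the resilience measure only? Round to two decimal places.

Single correction: r_c = r_obs / √r_xx = 0.29 / √0.76 = 0.29 / 0.8718 ≈ 0.33.

0.33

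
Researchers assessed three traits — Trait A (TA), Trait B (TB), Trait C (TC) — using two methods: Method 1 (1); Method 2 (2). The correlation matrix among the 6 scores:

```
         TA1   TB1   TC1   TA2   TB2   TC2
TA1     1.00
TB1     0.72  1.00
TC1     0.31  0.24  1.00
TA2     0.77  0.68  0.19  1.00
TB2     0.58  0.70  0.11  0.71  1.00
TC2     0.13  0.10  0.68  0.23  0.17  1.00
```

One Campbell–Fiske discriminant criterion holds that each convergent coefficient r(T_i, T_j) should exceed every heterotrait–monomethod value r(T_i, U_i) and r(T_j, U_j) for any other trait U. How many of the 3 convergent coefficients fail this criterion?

Checking each validity diagonal entry against its comparison values:
TA (methods 1·2): 0.77 vs {0.72, 0.71, 0.31, 0.23} → pass.
TB (methods 1·2): 0.70 vs {0.72, 0.71, 0.24, 0.17} → fail.
TC (methods 1·2): 0.68 vs {0.31, 0.23, 0.24, 0.17} → pass.
1 of 3 fail.

1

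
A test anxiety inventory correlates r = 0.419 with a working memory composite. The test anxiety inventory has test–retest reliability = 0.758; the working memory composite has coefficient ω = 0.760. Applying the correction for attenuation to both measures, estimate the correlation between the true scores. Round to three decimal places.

0.552

r_true = r_obs / √(r_xx · r_yy) = 0.419 / √(0.758 × 0.760) = 0.419 / √0.576080 = 0.419 / 0.7590 ≈ 0.552.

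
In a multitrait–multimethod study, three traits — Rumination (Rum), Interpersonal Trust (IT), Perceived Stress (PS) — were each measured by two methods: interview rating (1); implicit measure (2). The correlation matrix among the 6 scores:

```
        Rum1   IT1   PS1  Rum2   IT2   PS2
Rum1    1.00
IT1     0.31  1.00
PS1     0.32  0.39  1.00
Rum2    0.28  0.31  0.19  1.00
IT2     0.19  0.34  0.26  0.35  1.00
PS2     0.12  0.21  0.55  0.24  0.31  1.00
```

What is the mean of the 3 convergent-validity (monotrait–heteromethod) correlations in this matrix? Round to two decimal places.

0.39

Convergent values: 0.28, 0.34, 0.55; mean = 1.17/3 = 0.39.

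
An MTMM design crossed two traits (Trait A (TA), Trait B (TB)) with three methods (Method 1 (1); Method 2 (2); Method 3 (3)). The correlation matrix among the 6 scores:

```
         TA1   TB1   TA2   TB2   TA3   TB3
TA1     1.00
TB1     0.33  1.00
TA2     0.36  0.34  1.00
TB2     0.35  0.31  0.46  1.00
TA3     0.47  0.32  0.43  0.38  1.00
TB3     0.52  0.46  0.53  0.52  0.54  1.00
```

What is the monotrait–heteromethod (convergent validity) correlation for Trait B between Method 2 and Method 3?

Same trait (TB), different methods: r(TB2, TB3) = 0.52.

0.52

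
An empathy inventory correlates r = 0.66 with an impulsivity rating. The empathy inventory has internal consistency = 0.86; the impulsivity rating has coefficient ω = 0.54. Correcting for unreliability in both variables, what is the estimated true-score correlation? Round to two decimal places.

0.97

r_true = r_obs / √(r_xx · r_yy) = 0.66 / √(0.86 × 0.54) = 0.66 / √0.4644 = 0.66 / 0.6815 ≈ 0.97.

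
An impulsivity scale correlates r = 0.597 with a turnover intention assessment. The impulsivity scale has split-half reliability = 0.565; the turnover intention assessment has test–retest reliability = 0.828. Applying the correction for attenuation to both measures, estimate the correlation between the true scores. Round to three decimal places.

0.873

r_true = r_obs / √(r_xx · r_yy) = 0.597 / √(0.565 × 0.828) = 0.597 / √0.467820 = 0.597 / 0.6840 ≈ 0.873.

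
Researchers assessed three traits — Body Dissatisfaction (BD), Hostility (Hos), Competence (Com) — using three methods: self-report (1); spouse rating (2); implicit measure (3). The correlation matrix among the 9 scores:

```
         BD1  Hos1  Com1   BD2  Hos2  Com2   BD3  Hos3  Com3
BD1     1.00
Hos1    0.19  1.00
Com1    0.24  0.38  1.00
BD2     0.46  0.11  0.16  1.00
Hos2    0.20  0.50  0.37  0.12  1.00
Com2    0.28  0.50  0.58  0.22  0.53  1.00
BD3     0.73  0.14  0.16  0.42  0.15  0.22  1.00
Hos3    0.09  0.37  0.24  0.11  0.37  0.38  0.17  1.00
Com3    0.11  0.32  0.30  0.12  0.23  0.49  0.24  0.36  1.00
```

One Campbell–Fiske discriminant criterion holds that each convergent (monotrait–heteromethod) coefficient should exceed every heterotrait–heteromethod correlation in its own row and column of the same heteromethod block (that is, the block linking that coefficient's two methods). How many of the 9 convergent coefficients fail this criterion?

Checking each validity diagonal entry against its comparison values:
BD (methods 1·2): 0.46 vs {0.20, 0.11, 0.28, 0.16} → pass.
BD (methods 1·3): 0.73 vs {0.09, 0.14, 0.11, 0.16} → pass.
BD (methods 2·3): 0.42 vs {0.11, 0.15, 0.12, 0.22} → pass.
Hos (methods 1·2): 0.50 vs {0.11, 0.20, 0.50, 0.37} → fail.
Hos (methods 1·3): 0.37 vs {0.14, 0.09, 0.32, 0.24} → pass.
Hos (methods 2·3): 0.37 vs {0.15, 0.11, 0.23, 0.38} → fail.
Com (methods 1·2): 0.58 vs {0.16, 0.28, 0.37, 0.50} → pass.
Com (methods 1·3): 0.30 vs {0.16, 0.11, 0.24, 0.32} → fail.
Com (methods 2·3): 0.49 vs {0.22, 0.12, 0.38, 0.23} → pass.
3 of 9 fail.

3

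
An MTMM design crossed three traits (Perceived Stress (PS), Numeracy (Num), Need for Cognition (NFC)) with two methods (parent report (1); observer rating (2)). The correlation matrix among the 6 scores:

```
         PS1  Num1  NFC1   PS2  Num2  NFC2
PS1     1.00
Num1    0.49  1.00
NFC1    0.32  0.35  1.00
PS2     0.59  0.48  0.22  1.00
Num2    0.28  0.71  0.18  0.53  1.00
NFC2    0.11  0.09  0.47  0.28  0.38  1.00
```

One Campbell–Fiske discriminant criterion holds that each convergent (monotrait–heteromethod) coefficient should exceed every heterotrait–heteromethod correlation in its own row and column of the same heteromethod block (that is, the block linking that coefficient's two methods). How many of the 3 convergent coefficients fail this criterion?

Checking each validity diagonal entry against its comparison values:
PS (methods 1·2): 0.59 vs {0.28, 0.48, 0.11, 0.22} → pass.
Num (methods 1·2): 0.71 vs {0.48, 0.28, 0.09, 0.18} → pass.
NFC (methods 1·2): 0.47 vs {0.22, 0.11, 0.18, 0.09} → pass.
0 of 3 fail.

0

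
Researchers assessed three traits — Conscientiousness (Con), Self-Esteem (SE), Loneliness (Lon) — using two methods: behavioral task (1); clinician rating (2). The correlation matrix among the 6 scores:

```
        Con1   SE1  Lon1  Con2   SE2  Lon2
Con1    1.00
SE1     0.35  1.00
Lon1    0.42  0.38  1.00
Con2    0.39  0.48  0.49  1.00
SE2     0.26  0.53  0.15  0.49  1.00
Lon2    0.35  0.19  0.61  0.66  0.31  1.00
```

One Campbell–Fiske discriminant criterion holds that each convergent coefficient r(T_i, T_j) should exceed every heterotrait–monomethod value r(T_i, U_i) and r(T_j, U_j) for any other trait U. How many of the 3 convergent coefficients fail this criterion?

2

Checking each validity diagonal entry against its comparison values:
Con (methods 1·2): 0.39 vs {0.35, 0.49, 0.42, 0.66} → fail.
SE (methods 1·2): 0.53 vs {0.35, 0.49, 0.38, 0.31} → pass.
Lon (methods 1·2): 0.61 vs {0.42, 0.66, 0.38, 0.31} → fail.
2 of 3 fail.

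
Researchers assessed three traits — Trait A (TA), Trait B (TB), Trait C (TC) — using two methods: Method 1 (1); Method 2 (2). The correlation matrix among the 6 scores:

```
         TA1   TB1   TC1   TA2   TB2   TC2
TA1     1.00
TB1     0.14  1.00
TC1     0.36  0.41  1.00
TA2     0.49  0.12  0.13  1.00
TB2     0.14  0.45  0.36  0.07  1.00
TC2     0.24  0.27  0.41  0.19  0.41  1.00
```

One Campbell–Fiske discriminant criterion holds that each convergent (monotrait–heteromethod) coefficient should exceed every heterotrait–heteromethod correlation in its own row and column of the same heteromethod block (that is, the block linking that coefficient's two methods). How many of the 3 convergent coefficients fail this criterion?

Convergent coefficients and their comparison sets:
TA (methods 1·2): 0.49 vs {0.14, 0.12, 0.24, 0.13} → pass.
TB (methods 1·2): 0.45 vs {0.12, 0.14, 0.27, 0.36} → pass.
TC (methods 1·2): 0.41 vs {0.13, 0.24, 0.36, 0.27} → pass.
0 of 3 fail.

0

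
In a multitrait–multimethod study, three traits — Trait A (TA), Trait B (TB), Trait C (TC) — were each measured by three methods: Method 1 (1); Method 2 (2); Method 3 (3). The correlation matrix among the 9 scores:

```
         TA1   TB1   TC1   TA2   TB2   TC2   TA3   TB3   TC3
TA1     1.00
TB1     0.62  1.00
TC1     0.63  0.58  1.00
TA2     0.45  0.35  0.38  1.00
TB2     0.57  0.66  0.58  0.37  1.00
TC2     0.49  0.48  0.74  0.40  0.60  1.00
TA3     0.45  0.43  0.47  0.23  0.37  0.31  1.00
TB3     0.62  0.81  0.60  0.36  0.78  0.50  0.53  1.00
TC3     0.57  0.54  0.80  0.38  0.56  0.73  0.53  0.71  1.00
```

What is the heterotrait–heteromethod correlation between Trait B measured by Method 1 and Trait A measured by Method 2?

0.35

Different traits and methods: r(TB1, TA2) = 0.35.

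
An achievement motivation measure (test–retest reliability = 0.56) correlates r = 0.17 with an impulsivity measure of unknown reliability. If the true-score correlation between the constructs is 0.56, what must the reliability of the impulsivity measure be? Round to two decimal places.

0.16

r_true = r_obs / √(r_xx · r_yy) ⇒ 0.56 = 0.17 / √(0.56 · r_yy).
√(0.56 · r_yy) = 0.17 / 0.56 = 0.3036; 0.56 · r_yy = 0.0922; r_yy = 0.0922 / 0.56 ≈ 0.16.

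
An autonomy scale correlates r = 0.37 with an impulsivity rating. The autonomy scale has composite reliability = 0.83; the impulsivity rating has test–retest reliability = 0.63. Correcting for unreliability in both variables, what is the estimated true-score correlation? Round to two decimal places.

0.51

r_true = r_obs / √(r_xx · r_yy) = 0.37 / √(0.83 × 0.63) = 0.37 / √0.5229 = 0.37 / 0.7231 ≈ 0.51.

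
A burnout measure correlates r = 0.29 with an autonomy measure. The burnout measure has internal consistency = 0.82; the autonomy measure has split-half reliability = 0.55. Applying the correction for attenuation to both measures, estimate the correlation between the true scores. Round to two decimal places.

r_true = r_obs / √(r_xx · r_yy) = 0.29 / √(0.82 × 0.55) = 0.29 / √0.4510 = 0.29 / 0.6716 ≈ 0.43.

0.43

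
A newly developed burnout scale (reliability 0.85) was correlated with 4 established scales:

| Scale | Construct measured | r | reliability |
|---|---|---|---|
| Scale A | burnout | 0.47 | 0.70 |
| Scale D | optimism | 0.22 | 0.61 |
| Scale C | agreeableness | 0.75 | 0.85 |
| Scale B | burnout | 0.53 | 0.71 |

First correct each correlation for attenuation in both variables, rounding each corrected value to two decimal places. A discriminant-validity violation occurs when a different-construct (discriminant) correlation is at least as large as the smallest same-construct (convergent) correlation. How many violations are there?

1

Disattenuated r (r / √(r_scale · r_new)):
  Scale A (conv): 0.47 / √(0.70·0.85) = 0.61
  Scale D (disc): 0.22 / √(0.61·0.85) = 0.31
  Scale C (disc): 0.75 / √(0.85·0.85) = 0.88
  Scale B (conv): 0.53 / √(0.71·0.85) = 0.68
Smallest convergent = 0.61. Discriminant values: 0.31, 0.88; count ≥ 0.61 → 1.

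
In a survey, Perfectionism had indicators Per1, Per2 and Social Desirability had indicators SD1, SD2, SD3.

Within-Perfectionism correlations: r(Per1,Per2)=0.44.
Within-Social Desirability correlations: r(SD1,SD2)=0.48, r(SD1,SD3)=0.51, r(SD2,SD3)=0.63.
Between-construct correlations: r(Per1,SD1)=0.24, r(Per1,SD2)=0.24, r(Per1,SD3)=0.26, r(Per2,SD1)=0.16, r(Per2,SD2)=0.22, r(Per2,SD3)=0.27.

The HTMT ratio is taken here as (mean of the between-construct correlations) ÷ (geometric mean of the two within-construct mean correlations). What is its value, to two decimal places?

Mean heterotrait r = 1.39/6 = 0.2317.
Mean within-Per = 0.44/1 = 0.4400; mean within-SD = 1.62/3 = 0.5400.
Geometric mean = √(0.4400 × 0.5400) = 0.4874.
HTMT = 0.2317 / 0.4874 = 0.48.

0.48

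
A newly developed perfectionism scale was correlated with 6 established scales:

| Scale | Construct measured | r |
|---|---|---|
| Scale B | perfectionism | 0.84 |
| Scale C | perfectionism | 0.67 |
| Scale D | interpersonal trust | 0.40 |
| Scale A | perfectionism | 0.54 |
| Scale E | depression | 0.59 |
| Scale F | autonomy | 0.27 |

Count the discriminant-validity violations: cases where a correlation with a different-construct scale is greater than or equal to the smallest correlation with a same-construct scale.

1

Convergent (same construct = perfectionism): Scale B, Scale C, Scale A.
Smallest convergent = 0.54. Discriminant values: 0.40, 0.59, 0.27; count ≥ 0.54 → 1.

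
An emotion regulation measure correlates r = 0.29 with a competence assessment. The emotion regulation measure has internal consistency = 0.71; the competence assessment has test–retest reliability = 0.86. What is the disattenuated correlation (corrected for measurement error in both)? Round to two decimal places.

r_true = r_obs / √(r_xx · r_yy) = 0.29 / √(0.71 × 0.86) = 0.29 / √0.6106 = 0.29 / 0.7814 ≈ 0.37.

0.37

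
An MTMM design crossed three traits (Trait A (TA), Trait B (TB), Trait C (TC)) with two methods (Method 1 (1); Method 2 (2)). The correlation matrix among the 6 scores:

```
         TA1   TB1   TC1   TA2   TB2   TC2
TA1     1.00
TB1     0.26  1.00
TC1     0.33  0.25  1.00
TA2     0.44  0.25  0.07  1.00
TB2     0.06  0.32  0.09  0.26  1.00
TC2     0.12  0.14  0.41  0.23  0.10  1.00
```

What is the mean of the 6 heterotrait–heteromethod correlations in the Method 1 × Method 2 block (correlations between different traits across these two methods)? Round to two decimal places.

0.12

HTHM values (method 1 × method 2): 0.06, 0.12, 0.25, 0.14, 0.07, 0.09; mean = 0.73/6 = 0.12.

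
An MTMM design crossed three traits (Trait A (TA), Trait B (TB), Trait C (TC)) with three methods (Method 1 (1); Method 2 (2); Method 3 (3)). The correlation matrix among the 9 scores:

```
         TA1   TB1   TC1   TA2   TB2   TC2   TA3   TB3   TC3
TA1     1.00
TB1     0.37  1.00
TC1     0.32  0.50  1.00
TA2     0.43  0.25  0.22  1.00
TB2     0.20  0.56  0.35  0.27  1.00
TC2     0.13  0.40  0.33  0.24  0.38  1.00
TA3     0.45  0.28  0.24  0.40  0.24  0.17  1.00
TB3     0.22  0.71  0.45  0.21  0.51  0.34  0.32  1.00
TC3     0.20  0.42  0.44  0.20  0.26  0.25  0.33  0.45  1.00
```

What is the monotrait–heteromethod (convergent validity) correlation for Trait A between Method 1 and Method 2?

Same trait (TA), different methods: r(TA1, TA2) = 0.43.

0.43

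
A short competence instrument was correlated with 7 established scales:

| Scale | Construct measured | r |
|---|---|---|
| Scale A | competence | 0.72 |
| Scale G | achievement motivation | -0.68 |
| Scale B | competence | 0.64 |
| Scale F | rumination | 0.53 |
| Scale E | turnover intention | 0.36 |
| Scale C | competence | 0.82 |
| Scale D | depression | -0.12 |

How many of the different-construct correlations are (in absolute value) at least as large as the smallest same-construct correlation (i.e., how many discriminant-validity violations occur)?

Convergent (same construct = competence): Scale A, Scale B, Scale C.
Smallest convergent = 0.64. Discriminant |r|: 0.68, 0.53, 0.36, 0.12; count ≥ 0.64 → 1.

1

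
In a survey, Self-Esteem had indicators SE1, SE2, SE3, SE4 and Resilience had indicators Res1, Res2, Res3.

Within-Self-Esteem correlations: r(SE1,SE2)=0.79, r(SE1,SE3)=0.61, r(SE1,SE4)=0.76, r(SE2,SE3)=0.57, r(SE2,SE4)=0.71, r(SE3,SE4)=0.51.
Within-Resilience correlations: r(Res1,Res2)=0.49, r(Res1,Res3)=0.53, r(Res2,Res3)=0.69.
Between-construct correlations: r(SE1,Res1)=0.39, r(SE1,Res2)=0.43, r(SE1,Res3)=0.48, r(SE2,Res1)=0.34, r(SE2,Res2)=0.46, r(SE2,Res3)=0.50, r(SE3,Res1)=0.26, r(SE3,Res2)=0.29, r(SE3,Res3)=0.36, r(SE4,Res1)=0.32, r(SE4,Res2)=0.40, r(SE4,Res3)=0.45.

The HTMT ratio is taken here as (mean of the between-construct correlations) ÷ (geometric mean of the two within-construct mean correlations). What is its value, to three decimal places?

Mean heterotrait r = 4.68/12 = 0.3900.
Mean within-SE = 3.95/6 = 0.6583; mean within-Res = 1.71/3 = 0.5700.
Geometric mean = √(0.6583 × 0.5700) = 0.6126.
HTMT = 0.3900 / 0.6126 = 0.637.

0.637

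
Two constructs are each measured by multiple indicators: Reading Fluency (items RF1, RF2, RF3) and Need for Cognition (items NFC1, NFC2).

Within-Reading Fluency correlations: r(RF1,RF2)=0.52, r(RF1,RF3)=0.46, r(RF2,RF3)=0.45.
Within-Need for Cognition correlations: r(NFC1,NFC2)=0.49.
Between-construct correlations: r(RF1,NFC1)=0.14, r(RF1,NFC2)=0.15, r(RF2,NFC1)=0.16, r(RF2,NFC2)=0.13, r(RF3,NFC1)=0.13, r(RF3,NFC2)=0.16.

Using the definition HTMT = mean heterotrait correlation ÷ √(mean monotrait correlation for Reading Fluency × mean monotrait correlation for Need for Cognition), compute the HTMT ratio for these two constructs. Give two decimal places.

0.30

Mean heterotrait r = 0.87/6 = 0.1450.
Mean within-RF = 1.43/3 = 0.4767; mean within-NFC = 0.49/1 = 0.4900.
Geometric mean = √(0.4767 × 0.4900) = 0.4833.
HTMT = 0.1450 / 0.4833 = 0.30.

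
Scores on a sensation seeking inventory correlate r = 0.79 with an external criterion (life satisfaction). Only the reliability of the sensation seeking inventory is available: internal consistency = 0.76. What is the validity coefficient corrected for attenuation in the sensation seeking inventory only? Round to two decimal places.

Single correction: r_c = r_obs / √r_xx = 0.79 / √0.76 = 0.79 / 0.8718 ≈ 0.91.

0.91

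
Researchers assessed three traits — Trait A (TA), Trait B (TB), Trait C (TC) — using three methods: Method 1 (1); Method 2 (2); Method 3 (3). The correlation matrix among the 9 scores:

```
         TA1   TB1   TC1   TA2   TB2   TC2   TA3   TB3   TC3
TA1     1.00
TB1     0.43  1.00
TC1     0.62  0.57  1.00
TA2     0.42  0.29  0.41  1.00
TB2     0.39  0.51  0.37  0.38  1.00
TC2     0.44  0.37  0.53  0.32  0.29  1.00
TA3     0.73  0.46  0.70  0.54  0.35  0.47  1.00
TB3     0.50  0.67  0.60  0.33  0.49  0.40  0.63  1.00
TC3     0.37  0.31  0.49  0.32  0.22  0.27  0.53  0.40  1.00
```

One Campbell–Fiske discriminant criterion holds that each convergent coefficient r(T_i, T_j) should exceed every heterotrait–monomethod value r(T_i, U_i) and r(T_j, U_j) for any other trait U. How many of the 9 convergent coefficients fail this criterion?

Each convergent coefficient versus the relevant comparison correlations:
TA (methods 1·2): 0.42 vs {0.43, 0.38, 0.62, 0.32} → fail.
TA (methods 1·3): 0.73 vs {0.43, 0.63, 0.62, 0.53} → pass.
TA (methods 2·3): 0.54 vs {0.38, 0.63, 0.32, 0.53} → fail.
TB (methods 1·2): 0.51 vs {0.43, 0.38, 0.57, 0.29} → fail.
TB (methods 1·3): 0.67 vs {0.43, 0.63, 0.57, 0.40} → pass.
TB (methods 2·3): 0.49 vs {0.38, 0.63, 0.29, 0.40} → fail.
TC (methods 1·2): 0.53 vs {0.62, 0.32, 0.57, 0.29} → fail.
TC (methods 1·3): 0.49 vs {0.62, 0.53, 0.57, 0.40} → fail.
TC (methods 2·3): 0.27 vs {0.32, 0.53, 0.29, 0.40} → fail.
7 of 9 fail.

7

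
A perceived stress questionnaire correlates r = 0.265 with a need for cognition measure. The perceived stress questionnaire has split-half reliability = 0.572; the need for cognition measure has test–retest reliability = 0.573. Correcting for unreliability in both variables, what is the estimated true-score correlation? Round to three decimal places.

r_true = r_obs / √(r_xx · r_yy) = 0.265 / √(0.572 × 0.573) = 0.265 / √0.327756 = 0.265 / 0.5725 ≈ 0.463.

0.463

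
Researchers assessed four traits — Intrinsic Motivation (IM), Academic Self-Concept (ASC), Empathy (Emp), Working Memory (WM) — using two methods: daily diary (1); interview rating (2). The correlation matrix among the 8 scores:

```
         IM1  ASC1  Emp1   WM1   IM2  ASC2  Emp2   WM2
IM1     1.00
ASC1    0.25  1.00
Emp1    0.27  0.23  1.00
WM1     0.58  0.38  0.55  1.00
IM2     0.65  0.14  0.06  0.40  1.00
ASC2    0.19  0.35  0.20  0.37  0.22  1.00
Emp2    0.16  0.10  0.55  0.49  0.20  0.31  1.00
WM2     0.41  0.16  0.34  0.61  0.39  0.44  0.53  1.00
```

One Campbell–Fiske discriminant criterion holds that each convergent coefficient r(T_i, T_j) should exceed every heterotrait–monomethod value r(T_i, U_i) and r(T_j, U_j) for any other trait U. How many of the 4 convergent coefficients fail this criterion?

Checking each validity diagonal entry against its comparison values:
IM (methods 1·2): 0.65 vs {0.25, 0.22, 0.27, 0.20, 0.58, 0.39} → pass.
ASC (methods 1·2): 0.35 vs {0.25, 0.22, 0.23, 0.31, 0.38, 0.44} → fail.
Emp (methods 1·2): 0.55 vs {0.27, 0.20, 0.23, 0.31, 0.55, 0.53} → fail.
WM (methods 1·2): 0.61 vs {0.58, 0.39, 0.38, 0.44, 0.55, 0.53} → pass.
2 of 4 fail.

2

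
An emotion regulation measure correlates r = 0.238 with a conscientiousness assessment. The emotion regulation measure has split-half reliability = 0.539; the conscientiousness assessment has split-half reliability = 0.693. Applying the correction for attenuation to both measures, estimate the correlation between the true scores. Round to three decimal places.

r_true = r_obs / √(r_xx · r_yy) = 0.238 / √(0.539 × 0.693) = 0.238 / √0.373527 = 0.238 / 0.6112 ≈ 0.389.

0.389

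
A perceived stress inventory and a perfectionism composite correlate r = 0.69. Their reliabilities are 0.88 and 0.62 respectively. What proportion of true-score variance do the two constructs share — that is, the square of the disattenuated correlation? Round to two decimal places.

0.87

Disattenuated r = 0.69 / √(0.88 × 0.62) = 0.69 / 0.7386 = 0.9342.
Shared true-score variance = 0.9342² = 0.8727 ≈ 0.87.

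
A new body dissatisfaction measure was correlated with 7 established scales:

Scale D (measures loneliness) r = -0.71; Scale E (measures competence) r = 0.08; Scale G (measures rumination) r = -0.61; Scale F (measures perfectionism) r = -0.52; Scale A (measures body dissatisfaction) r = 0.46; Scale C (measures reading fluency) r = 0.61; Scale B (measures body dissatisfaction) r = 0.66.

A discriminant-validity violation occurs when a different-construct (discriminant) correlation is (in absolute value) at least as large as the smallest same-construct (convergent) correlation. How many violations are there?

4

Convergent (same construct = body dissatisfaction): Scale A, Scale B.
Smallest convergent = 0.46. Discriminant |r|: 0.71, 0.08, 0.61, 0.52, 0.61; count ≥ 0.46 → 4.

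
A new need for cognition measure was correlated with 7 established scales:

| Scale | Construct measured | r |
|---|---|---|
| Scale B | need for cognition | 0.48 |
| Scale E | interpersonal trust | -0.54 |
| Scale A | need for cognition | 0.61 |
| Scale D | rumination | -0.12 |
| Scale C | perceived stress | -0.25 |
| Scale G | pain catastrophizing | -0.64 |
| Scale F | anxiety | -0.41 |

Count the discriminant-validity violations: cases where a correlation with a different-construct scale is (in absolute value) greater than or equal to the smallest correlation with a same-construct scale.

Convergent (same construct = need for cognition): Scale B, Scale A.
Smallest convergent = 0.48. Discriminant |r|: 0.54, 0.12, 0.25, 0.64, 0.41; count ≥ 0.48 → 2.

2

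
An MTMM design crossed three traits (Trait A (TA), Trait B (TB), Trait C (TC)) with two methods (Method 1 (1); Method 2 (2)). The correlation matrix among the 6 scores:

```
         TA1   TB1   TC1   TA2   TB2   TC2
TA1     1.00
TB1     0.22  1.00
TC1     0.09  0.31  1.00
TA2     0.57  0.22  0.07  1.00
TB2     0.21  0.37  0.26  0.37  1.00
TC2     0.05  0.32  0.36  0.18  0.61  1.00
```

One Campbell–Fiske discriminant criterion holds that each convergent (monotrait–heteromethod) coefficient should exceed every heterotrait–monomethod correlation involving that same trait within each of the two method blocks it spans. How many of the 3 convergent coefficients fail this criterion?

2

Convergent coefficients and their comparison sets:
TA (methods 1·2): 0.57 vs {0.22, 0.37, 0.09, 0.18} → pass.
TB (methods 1·2): 0.37 vs {0.22, 0.37, 0.31, 0.61} → fail.
TC (methods 1·2): 0.36 vs {0.09, 0.18, 0.31, 0.61} → fail.
2 of 3 fail.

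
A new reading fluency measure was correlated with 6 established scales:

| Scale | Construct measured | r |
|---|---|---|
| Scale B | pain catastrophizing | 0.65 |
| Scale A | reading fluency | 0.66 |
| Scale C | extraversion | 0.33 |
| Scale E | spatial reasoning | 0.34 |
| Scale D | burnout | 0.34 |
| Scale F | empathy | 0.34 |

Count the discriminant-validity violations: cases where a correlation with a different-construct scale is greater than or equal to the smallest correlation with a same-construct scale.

Convergent (same construct = reading fluency): Scale A.
Smallest convergent = 0.66. Discriminant values: 0.65, 0.33, 0.34, 0.34, 0.34; count ≥ 0.66 → 0.

0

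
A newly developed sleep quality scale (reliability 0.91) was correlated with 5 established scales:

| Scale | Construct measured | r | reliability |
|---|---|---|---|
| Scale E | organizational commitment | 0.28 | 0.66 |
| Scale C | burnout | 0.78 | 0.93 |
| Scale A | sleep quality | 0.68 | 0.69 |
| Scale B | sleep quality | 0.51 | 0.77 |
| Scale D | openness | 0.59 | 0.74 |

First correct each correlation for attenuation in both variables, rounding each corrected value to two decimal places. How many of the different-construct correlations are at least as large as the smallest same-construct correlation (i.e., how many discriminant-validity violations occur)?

Disattenuated r (r / √(r_scale · r_new)):
  Scale E (disc): 0.28 / √(0.66·0.91) = 0.36
  Scale C (disc): 0.78 / √(0.93·0.91) = 0.85
  Scale A (conv): 0.68 / √(0.69·0.91) = 0.86
  Scale B (conv): 0.51 / √(0.77·0.91) = 0.61
  Scale D (disc): 0.59 / √(0.74·0.91) = 0.72
Smallest convergent = 0.61. Discriminant values: 0.36, 0.85, 0.72; count ≥ 0.61 → 2.

2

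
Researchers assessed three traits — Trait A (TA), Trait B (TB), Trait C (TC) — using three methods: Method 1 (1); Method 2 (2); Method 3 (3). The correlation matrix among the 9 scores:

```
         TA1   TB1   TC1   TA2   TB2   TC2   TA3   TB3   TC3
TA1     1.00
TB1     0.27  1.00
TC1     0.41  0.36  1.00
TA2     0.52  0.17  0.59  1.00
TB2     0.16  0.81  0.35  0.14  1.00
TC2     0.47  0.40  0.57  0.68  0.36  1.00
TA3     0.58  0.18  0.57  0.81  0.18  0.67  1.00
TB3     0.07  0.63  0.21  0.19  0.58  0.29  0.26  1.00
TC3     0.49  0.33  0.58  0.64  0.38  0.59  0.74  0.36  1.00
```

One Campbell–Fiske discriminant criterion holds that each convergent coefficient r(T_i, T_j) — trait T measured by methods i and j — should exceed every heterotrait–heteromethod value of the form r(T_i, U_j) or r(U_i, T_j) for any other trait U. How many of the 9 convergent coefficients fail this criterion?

3

Convergent coefficients and their comparison sets:
TA (methods 1·2): 0.52 vs {0.16, 0.17, 0.47, 0.59} → fail.
TA (methods 1·3): 0.58 vs {0.07, 0.18, 0.49, 0.57} → pass.
TA (methods 2·3): 0.81 vs {0.19, 0.18, 0.64, 0.67} → pass.
TB (methods 1·2): 0.81 vs {0.17, 0.16, 0.40, 0.35} → pass.
TB (methods 1·3): 0.63 vs {0.18, 0.07, 0.33, 0.21} → pass.
TB (methods 2·3): 0.58 vs {0.18, 0.19, 0.38, 0.29} → pass.
TC (methods 1·2): 0.57 vs {0.59, 0.47, 0.35, 0.40} → fail.
TC (methods 1·3): 0.58 vs {0.57, 0.49, 0.21, 0.33} → pass.
TC (methods 2·3): 0.59 vs {0.67, 0.64, 0.29, 0.38} → fail.
3 of 9 fail.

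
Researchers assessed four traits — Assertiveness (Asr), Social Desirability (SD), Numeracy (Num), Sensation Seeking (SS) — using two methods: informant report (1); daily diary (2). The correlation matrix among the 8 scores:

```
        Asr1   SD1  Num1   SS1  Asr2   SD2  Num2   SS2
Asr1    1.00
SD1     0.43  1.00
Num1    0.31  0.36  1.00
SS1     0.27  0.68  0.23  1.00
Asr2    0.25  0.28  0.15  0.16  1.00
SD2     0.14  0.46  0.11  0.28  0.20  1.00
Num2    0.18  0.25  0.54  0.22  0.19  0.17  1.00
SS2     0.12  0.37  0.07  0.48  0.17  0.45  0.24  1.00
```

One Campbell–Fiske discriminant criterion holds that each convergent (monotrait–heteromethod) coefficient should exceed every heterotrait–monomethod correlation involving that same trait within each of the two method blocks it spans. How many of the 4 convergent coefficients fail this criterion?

3

Each convergent coefficient versus the relevant comparison correlations:
Asr (methods 1·2): 0.25 vs {0.43, 0.20, 0.31, 0.19, 0.27, 0.17} → fail.
SD (methods 1·2): 0.46 vs {0.43, 0.20, 0.36, 0.17, 0.68, 0.45} → fail.
Num (methods 1·2): 0.54 vs {0.31, 0.19, 0.36, 0.17, 0.23, 0.24} → pass.
SS (methods 1·2): 0.48 vs {0.27, 0.17, 0.68, 0.45, 0.23, 0.24} → fail.
3 of 4 fail.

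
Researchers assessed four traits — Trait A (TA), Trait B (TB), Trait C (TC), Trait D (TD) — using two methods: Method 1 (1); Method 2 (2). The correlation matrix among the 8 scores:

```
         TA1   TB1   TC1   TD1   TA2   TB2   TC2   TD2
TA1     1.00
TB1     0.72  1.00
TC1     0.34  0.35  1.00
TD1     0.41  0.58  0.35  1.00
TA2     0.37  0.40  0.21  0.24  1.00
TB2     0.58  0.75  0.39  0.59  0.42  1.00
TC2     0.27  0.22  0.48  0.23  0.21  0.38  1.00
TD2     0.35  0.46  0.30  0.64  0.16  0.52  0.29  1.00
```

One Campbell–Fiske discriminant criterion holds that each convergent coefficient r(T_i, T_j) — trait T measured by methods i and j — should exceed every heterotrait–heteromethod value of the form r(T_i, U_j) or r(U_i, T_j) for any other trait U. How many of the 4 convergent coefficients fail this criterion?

1

Checking each validity diagonal entry against its comparison values:
TA (methods 1·2): 0.37 vs {0.58, 0.40, 0.27, 0.21, 0.35, 0.24} → fail.
TB (methods 1·2): 0.75 vs {0.40, 0.58, 0.22, 0.39, 0.46, 0.59} → pass.
TC (methods 1·2): 0.48 vs {0.21, 0.27, 0.39, 0.22, 0.30, 0.23} → pass.
TD (methods 1·2): 0.64 vs {0.24, 0.35, 0.59, 0.46, 0.23, 0.30} → pass.
1 of 4 fail.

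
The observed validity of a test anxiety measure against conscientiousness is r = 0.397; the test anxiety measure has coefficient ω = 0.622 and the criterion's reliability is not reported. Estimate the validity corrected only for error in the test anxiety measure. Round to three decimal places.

0.503

Single correction: r_c = r_obs / √r_xx = 0.397 / √0.622 = 0.397 / 0.7887 ≈ 0.503.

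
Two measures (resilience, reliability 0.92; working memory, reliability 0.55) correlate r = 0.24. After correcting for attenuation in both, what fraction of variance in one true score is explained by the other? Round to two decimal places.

0.11

Disattenuated r = 0.24 / √(0.92 × 0.55) = 0.24 / 0.7113 = 0.3374.
Shared true-score variance = 0.3374² = 0.1138 ≈ 0.11.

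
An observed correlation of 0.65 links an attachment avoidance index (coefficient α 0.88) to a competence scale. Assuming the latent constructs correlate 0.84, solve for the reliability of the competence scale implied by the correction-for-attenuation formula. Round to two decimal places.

0.68

r_true = r_obs / √(r_xx · r_yy) ⇒ 0.84 = 0.65 / √(0.88 · r_yy).
√(0.88 · r_yy) = 0.65 / 0.84 = 0.7738; 0.88 · r_yy = 0.5988; r_yy = 0.5988 / 0.88 ≈ 0.68.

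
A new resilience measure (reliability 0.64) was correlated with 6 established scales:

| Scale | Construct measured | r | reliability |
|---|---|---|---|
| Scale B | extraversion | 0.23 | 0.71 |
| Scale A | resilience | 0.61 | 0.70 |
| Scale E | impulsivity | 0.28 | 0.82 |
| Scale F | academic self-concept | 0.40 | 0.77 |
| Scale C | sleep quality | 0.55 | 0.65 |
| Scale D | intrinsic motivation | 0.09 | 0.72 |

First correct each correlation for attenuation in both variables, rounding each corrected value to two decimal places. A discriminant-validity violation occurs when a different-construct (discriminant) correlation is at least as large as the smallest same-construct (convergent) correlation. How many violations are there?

0

Disattenuated r (r / √(r_scale · r_new)):
  Scale B (disc): 0.23 / √(0.71·0.64) = 0.34
  Scale A (conv): 0.61 / √(0.70·0.64) = 0.91
  Scale E (disc): 0.28 / √(0.82·0.64) = 0.39
  Scale F (disc): 0.40 / √(0.77·0.64) = 0.57
  Scale C (disc): 0.55 / √(0.65·0.64) = 0.85
  Scale D (disc): 0.09 / √(0.72·0.64) = 0.13
Smallest convergent = 0.91. Discriminant values: 0.34, 0.39, 0.57, 0.85, 0.13; count ≥ 0.91 → 0.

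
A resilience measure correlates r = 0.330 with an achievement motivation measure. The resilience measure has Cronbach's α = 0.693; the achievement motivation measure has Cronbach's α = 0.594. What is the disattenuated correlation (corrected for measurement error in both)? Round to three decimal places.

0.514

r_true = r_obs / √(r_xx · r_yy) = 0.330 / √(0.693 × 0.594) = 0.330 / √0.411642 = 0.330 / 0.6416 ≈ 0.514.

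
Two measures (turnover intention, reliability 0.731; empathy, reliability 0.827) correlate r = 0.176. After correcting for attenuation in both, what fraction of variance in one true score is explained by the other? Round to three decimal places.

Disattenuated r = 0.176 / √(0.731 × 0.827) = 0.176 / 0.7775 = 0.2264.
Shared true-score variance = 0.2264² = 0.0513 ≈ 0.051.

0.051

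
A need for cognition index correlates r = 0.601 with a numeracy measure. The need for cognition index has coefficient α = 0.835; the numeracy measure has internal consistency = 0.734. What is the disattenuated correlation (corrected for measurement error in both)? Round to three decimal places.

0.768

r_true = r_obs / √(r_xx · r_yy) = 0.601 / √(0.835 × 0.734) = 0.601 / √0.612890 = 0.601 / 0.7829 ≈ 0.768.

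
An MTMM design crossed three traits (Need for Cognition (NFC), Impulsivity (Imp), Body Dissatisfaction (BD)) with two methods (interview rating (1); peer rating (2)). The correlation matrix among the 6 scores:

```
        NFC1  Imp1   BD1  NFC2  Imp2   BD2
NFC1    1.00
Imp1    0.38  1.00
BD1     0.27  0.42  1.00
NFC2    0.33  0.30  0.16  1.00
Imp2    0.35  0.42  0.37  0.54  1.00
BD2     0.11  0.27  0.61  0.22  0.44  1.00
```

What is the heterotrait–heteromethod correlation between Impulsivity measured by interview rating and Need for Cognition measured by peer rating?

0.30

Different traits and methods: r(Imp1, NFC2) = 0.30.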